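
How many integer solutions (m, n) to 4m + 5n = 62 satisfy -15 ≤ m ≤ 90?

21

gcd(5, 4) = 1  (5 = 1*4 + 1, 4 = 4*1).
Back-substituting, 4*(-1) + 5*(1) = 1.
Scale by 62: particular solution (-62, 62); reduce m mod 5: (3, 10).
General solution: m = 3 + 5t, n = 10 - 4t for integer t.
-15 ≤ 3 + 5t ≤ 90 gives t ∈ [-3, 17], which is 21 values.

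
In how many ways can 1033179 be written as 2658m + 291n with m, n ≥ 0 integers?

gcd(2658, 291):
  2658 = 9×291 + 39
  291 = 7×39 + 18
  39 = 2×18 + 3
  18 = 6×3
so gcd(2658, 291) = 3.
Back-substitute for Bézout coefficients:
  3 = 39 - 2×18
  ... = 2658×(15) + 291×(-137)
Scale by 344393: one solution is (5165895, -47181841). Reduce m mod 97: (63, 2975).
General: m = 63 + 97t, n = 2975 - 886t.
m ≥ 0 ⇒ t ≥ 0; n ≥ 0 ⇒ t ≤ 3. So t ∈ [0, 3]: 4 solutions.

4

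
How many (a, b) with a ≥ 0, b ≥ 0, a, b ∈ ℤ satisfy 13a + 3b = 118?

3

gcd(13, 3):
  13 = 4·3 + 1
  3 = 3·1
so gcd(13, 3) = 1.
Back-substitute for Bézout coefficients:
  1 = 13 - 4·3
  ... = 13·(1) + 3·(-4)
Scale by 118: one solution is (118, -472). Reduce a mod 3: (1, 35).
General: a = 1 + 3t, b = 35 - 13t.
a ≥ 0 ⇒ t ≥ 0; b ≥ 0 ⇒ t ≤ 2. So t ∈ [0, 2]: 3 solutions.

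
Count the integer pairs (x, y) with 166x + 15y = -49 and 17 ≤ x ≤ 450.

29

gcd(166, 15) = 1  (166 = 11×15 + 1, 15 = 15×1).
Back-substituting, 166×(1) + 15×(-11) = 1.
Scale by -49: particular solution (-49, 539); reduce x mod 15: (11, -125).
General solution: x = 11 + 15t, y = -125 - 166t for integer t.
17 ≤ 11 + 15t ≤ 450 gives t ∈ [1, 29], which is 29 values.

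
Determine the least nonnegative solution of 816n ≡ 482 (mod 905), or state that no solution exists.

442

gcd(905, 816):
  905 = 1·816 + 89
  816 = 9·89 + 15
  89 = 5·15 + 14
  15 = 1·14 + 1
  14 = 14·1
so gcd(905, 816) = 1.
1 divides 482, so solutions exist.
Back-substitute for Bézout coefficients:
  1 = 15 - 1·14
  ... = 816·(61) + 905·(-55)
So 816·(61) ≡ 1 (mod 905); multiply by 482: n ≡ 29402 (mod 905).
Smallest nonnegative: n = 29402 mod 905 = 442.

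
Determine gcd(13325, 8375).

25

gcd(13325, 8375):
  13325 = 1*8375 + 4950
  8375 = 1*4950 + 3425
  4950 = 1*3425 + 1525
  3425 = 2*1525 + 375
  1525 = 4*375 + 25
  375 = 15*25
so gcd(13325, 8375) = 25.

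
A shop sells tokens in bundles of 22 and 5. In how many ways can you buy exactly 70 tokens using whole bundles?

Need nonnegative integers with 22j + 5k = 70.
gcd(22, 5) = 1, and 22·(-2) + 5·(9) = 1.
So (j₀, k₀) = (-140, 630); general j = -140 + 5t, k = 630 - 22t.
j ≥ 0 ⇒ t ≥ 28; k ≥ 0 ⇒ t ≤ 28. That's 1 value of t.

1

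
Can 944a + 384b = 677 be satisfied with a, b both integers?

gcd(944, 384) = 16  (944 = 2×384 + 176, 384 = 2×176 + 32, 176 = 5×32 + 16, 32 = 2×16).
16 does not divide 677 (remainder 5), so no integer solutions.

no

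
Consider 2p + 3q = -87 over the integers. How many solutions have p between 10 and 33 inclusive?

gcd(3, 2) = 1.
By Bézout, 2×(-1) + 3×(1) = 1.
Particular solution: (0, -29).
General solution: p = 0 + 3t, q = -29 - 2t for integer t.
10 ≤ 0 + 3t ≤ 33 gives t ∈ [4, 11], which is 8 values.

8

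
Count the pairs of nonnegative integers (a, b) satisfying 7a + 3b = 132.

gcd(7, 3) = 1  (7 = 2*3 + 1, 3 = 3*1).
Back-substituting, 7*(1) + 3*(-2) = 1.
Scale by 132: one solution is (132, -264). Reduce a mod 3: (0, 44).
General: a = 0 + 3t, b = 44 - 7t.
a ≥ 0 ⇒ t ≥ 0; b ≥ 0 ⇒ t ≤ 6. So t ∈ [0, 6]: 7 solutions.

7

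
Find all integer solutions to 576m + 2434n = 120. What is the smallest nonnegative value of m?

gcd(2434, 576):
  2434 = 4·576 + 130
  576 = 4·130 + 56
  130 = 2·56 + 18
  56 = 3·18 + 2
  18 = 9·2
so gcd(2434, 576) = 2.
2 divides 120, so solutions exist.
Back-substitute for Bézout coefficients:
  2 = 56 - 3·18
  ... = 576·(131) + 2434·(-31)
Scale by 120/2 = 60: (m₀, n₀) = (7860, -1860).
General solution: m = 7860 + 1217t, n = -1860 - 288t for integer t.
m ≥ 0: smallest is 7860 mod 1217 = 558 (at t = -6), with n = -132.

558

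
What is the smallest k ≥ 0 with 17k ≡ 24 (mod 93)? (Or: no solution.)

gcd(93, 17) = 1.
1 divides 24, so solutions exist.
By Bézout, 17×(11) + 93×(-2) = 1.
So 17×(11) ≡ 1 (mod 93); multiply by 24: k ≡ 264 (mod 93).
Smallest nonnegative: k = 264 mod 93 = 78.

78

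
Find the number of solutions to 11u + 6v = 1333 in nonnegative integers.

gcd(11, 6) = 1.
By Bézout, 11*(-1) + 6*(2) = 1.
One solution: (5, 213).
General: u = 5 + 6t, v = 213 - 11t.
u ≥ 0 ⇒ t ≥ 0; v ≥ 0 ⇒ t ≤ 19. So t ∈ [0, 19]: 20 solutions.

20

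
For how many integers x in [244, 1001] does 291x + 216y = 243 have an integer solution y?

gcd(291, 216) = 3  (291 = 1×216 + 75, 216 = 2×75 + 66, 75 = 1×66 + 9, 66 = 7×9 + 3, 9 = 3×3).
Back-substituting, 291×(-23) + 216×(31) = 3.
Scale by 81: particular solution (-1863, 2511); reduce x mod 72: (9, -11).
General solution: x = 9 + 72t, y = -11 - 97t for integer t.
244 ≤ 9 + 72t ≤ 1001 gives t ∈ [4, 13], which is 10 values.

10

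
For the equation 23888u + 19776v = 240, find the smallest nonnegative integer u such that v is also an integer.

gcd(23888, 19776):
  23888 = 1*19776 + 4112
  19776 = 4*4112 + 3328
  4112 = 1*3328 + 784
  3328 = 4*784 + 192
  784 = 4*192 + 16
  192 = 12*16
so gcd(23888, 19776) = 16.
16 divides 240, so solutions exist.
Back-substitute for Bézout coefficients:
  16 = 784 - 4*192
  ... = 23888*(101) + 19776*(-122)
Scale by 240/16 = 15: (u₀, v₀) = (1515, -1830).
General solution: u = 1515 + 1236t, v = -1830 - 1493t for integer t.
u ≥ 0: smallest is 1515 mod 1236 = 279 (at t = -1), with v = -337.

279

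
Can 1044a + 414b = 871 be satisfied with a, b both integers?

gcd(1044, 414):
  1044 = 2·414 + 216
  414 = 1·216 + 198
  216 = 1·198 + 18
  198 = 11·18
so gcd(1044, 414) = 18.
18 does not divide 871 (remainder 7), so no integer solutions.

no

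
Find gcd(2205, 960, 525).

15

gcd(2205, 960):
  2205 = 2·960 + 285
  960 = 3·285 + 105
  285 = 2·105 + 75
  105 = 1·75 + 30
  75 = 2·30 + 15
  30 = 2·15
so gcd(2205, 960) = 15.
gcd(15, 525) = 15.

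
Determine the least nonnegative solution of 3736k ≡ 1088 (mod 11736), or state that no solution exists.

gcd(11736, 3736):
  11736 = 3·3736 + 528
  3736 = 7·528 + 40
  528 = 13·40 + 8
  40 = 5·8
so gcd(11736, 3736) = 8.
8 divides 1088, so solutions exist.
Back-substitute for Bézout coefficients:
  8 = 528 - 13·40
  ... = 3736·(-289) + 11736·(92)
So 3736·(-289) ≡ 8 (mod 11736); multiply by 136: k ≡ -39304 (mod 1467).
Smallest nonnegative: k = -39304 mod 1467 = 305.

305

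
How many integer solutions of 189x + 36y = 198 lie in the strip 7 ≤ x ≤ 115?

gcd(189, 36):
  189 = 5·36 + 9
  36 = 4·9
so gcd(189, 36) = 9.
Back-substitute for Bézout coefficients:
  9 = 189 - 5·36
  ... = 189·(1) + 36·(-5)
Scale by 22: particular solution (22, -110); reduce x mod 4: (2, -5).
General solution: x = 2 + 4t, y = -5 - 21t for integer t.
7 ≤ 2 + 4t ≤ 115 gives t ∈ [2, 28], which is 27 values.

27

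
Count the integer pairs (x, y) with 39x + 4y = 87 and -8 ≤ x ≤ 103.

28

gcd(39, 4) = 1  (39 = 9×4 + 3, 4 = 1×3 + 1, 3 = 3×1).
Back-substituting, 39×(-1) + 4×(10) = 1.
Scale by 87: particular solution (-87, 870); reduce x mod 4: (1, 12).
General solution: x = 1 + 4t, y = 12 - 39t for integer t.
-8 ≤ 1 + 4t ≤ 103 gives t ∈ [-2, 25], which is 28 values.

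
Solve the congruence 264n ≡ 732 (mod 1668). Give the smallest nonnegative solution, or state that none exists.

47

gcd(1668, 264) = 12.
12 divides 732, so solutions exist.
By Bézout, 264*(19) + 1668*(-3) = 12.
So 264*(19) ≡ 12 (mod 1668); multiply by 61: n ≡ 1159 (mod 139).
Smallest nonnegative: n = 1159 mod 139 = 47.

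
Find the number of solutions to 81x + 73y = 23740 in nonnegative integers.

gcd(81, 73):
  81 = 1×73 + 8
  73 = 9×8 + 1
  8 = 8×1
so gcd(81, 73) = 1.
Back-substitute for Bézout coefficients:
  1 = 73 - 9×8
  ... = 81×(-9) + 73×(10)
Scale by 23740: one solution is (-213660, 237400). Reduce x mod 73: (11, 313).
General: x = 11 + 73t, y = 313 - 81t.
x ≥ 0 ⇒ t ≥ 0; y ≥ 0 ⇒ t ≤ 3. So t ∈ [0, 3]: 4 solutions.

4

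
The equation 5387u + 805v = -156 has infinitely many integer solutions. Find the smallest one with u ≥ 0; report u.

507

gcd(5387, 805):
  5387 = 6×805 + 557
  805 = 1×557 + 248
  557 = 2×248 + 61
  248 = 4×61 + 4
  61 = 15×4 + 1
  4 = 4×1
so gcd(5387, 805) = 1.
1 divides -156, so solutions exist.
Back-substitute for Bézout coefficients:
  1 = 61 - 15×4
  ... = 5387×(198) + 805×(-1325)
Scale by -156/1 = -156: (u₀, v₀) = (-30888, 206700).
General solution: u = -30888 + 805t, v = 206700 - 5387t for integer t.
u ≥ 0: smallest is -30888 mod 805 = 507 (at t = 39), with v = -3393.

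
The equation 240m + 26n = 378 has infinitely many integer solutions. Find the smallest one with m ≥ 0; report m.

11

gcd(240, 26):
  240 = 9×26 + 6
  26 = 4×6 + 2
  6 = 3×2
so gcd(240, 26) = 2.
2 divides 378, so solutions exist.
Back-substitute for Bézout coefficients:
  2 = 26 - 4×6
  ... = 240×(-4) + 26×(37)
Scale by 378/2 = 189: (m₀, n₀) = (-756, 6993).
General solution: m = -756 + 13t, n = 6993 - 120t for integer t.
m ≥ 0: smallest is -756 mod 13 = 11 (at t = 59), with n = -87.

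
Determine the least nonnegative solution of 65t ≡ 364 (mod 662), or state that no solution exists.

gcd(662, 65):
  662 = 10·65 + 12
  65 = 5·12 + 5
  12 = 2·5 + 2
  5 = 2·2 + 1
  2 = 2·1
so gcd(662, 65) = 1.
1 divides 364, so solutions exist.
Back-substitute for Bézout coefficients:
  1 = 5 - 2·2
  ... = 65·(275) + 662·(-27)
So 65·(275) ≡ 1 (mod 662); multiply by 364: t ≡ 100100 (mod 662).
Smallest nonnegative: t = 100100 mod 662 = 138.

138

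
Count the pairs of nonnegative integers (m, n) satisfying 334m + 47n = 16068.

1

gcd(334, 47):
  334 = 7*47 + 5
  47 = 9*5 + 2
  5 = 2*2 + 1
  2 = 2*1
so gcd(334, 47) = 1.
Back-substitute for Bézout coefficients:
  1 = 5 - 2*2
  ... = 334*(19) + 47*(-135)
Scale by 16068: one solution is (305292, -2169180). Reduce m mod 47: (27, 150).
General: m = 27 + 47t, n = 150 - 334t.
m ≥ 0 ⇒ t ≥ 0; n ≥ 0 ⇒ t ≤ 0. So t ∈ [0, 0]: 1 solution.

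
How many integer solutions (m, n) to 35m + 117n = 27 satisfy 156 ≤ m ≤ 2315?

gcd(117, 35) = 1  (117 = 3*35 + 12, 35 = 2*12 + 11, 12 = 1*11 + 1, 11 = 11*1).
Back-substituting, 35*(-10) + 117*(3) = 1.
Scale by 27: particular solution (-270, 81); reduce m mod 117: (81, -24).
General solution: m = 81 + 117t, n = -24 - 35t for integer t.
156 ≤ 81 + 117t ≤ 2315 gives t ∈ [1, 19], which is 19 values.

19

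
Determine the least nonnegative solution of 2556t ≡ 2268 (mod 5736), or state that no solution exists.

149

gcd(5736, 2556) = 12  (5736 = 2·2556 + 624, 2556 = 4·624 + 60, 624 = 10·60 + 24, 60 = 2·24 + 12, 24 = 2·12).
12 divides 2268, so solutions exist.
Back-substituting, 2556·(193) + 5736·(-86) = 12.
So 2556·(193) ≡ 12 (mod 5736); multiply by 189: t ≡ 36477 (mod 478).
Smallest nonnegative: t = 36477 mod 478 = 149.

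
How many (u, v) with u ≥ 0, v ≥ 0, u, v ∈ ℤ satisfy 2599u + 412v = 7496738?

gcd(2599, 412) = 1.
By Bézout, 2599×(-133) + 412×(839) = 1.
One solution: (214, 16846).
General: u = 214 + 412t, v = 16846 - 2599t.
u ≥ 0 ⇒ t ≥ 0; v ≥ 0 ⇒ t ≤ 6. So t ∈ [0, 6]: 7 solutions.

7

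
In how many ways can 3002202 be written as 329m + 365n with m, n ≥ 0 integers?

25

gcd(365, 329) = 1.
By Bézout, 329·(-71) + 365·(64) = 1.
One solution: (8, 8218).
General: m = 8 + 365t, n = 8218 - 329t.
m ≥ 0 ⇒ t ≥ 0; n ≥ 0 ⇒ t ≤ 24. So t ∈ [0, 24]: 25 solutions.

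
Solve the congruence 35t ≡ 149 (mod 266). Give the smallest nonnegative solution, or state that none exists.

gcd(266, 35):
  266 = 7×35 + 21
  35 = 1×21 + 14
  21 = 1×14 + 7
  14 = 2×7
so gcd(266, 35) = 7.
7 does not divide 149, so the congruence has no solution.

no solution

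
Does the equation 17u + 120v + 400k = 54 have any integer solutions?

yes

gcd(120, 17) = 1  (120 = 7*17 + 1, 17 = 17*1).
gcd(1, 400) = 1.
1 divides 54, so integer solutions exist.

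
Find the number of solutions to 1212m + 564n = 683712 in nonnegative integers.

gcd(1212, 564):
  1212 = 2*564 + 84
  564 = 6*84 + 60
  84 = 1*60 + 24
  60 = 2*24 + 12
  24 = 2*12
so gcd(1212, 564) = 12.
Back-substitute for Bézout coefficients:
  12 = 60 - 2*24
  ... = 1212*(-20) + 564*(43)
Scale by 56976: one solution is (-1139520, 2449968). Reduce m mod 47: (42, 1122).
General: m = 42 + 47t, n = 1122 - 101t.
m ≥ 0 ⇒ t ≥ 0; n ≥ 0 ⇒ t ≤ 11. So t ∈ [0, 11]: 12 solutions.

12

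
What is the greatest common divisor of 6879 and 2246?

1

gcd(6879, 2246):
  6879 = 3*2246 + 141
  2246 = 15*141 + 131
  141 = 1*131 + 10
  131 = 13*10 + 1
  10 = 10*1
so gcd(6879, 2246) = 1.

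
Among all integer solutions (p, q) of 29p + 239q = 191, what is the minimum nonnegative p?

gcd(239, 29) = 1.
1 divides 191, so solutions exist.
By Bézout, 29×(33) + 239×(-4) = 1.
Scale by 191/1 = 191: (p₀, q₀) = (6303, -764).
General solution: p = 6303 + 239t, q = -764 - 29t for integer t.
p ≥ 0: smallest is 6303 mod 239 = 89 (at t = -26), with q = -10.

89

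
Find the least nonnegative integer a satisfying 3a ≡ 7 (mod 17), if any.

8

gcd(17, 3):
  17 = 5·3 + 2
  3 = 1·2 + 1
  2 = 2·1
so gcd(17, 3) = 1.
1 divides 7, so solutions exist.
Back-substitute for Bézout coefficients:
  1 = 3 - 1·2
  ... = 3·(6) + 17·(-1)
So 3·(6) ≡ 1 (mod 17); multiply by 7: a ≡ 42 (mod 17).
Smallest nonnegative: a = 42 mod 17 = 8.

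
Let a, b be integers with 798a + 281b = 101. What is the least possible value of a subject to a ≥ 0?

gcd(798, 281) = 1  (798 = 2*281 + 236, 281 = 1*236 + 45, 236 = 5*45 + 11, 45 = 4*11 + 1, 11 = 11*1).
1 divides 101, so solutions exist.
Back-substituting, 798*(-25) + 281*(71) = 1.
Scale by 101/1 = 101: (a₀, b₀) = (-2525, 7171).
General solution: a = -2525 + 281t, b = 7171 - 798t for integer t.
a ≥ 0: smallest is -2525 mod 281 = 4 (at t = 9), with b = -11.

4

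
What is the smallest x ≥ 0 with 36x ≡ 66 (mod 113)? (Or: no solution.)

gcd(113, 36) = 1.
1 divides 66, so solutions exist.
By Bézout, 36*(22) + 113*(-7) = 1.
So 36*(22) ≡ 1 (mod 113); multiply by 66: x ≡ 1452 (mod 113).
Smallest nonnegative: x = 1452 mod 113 = 96.

96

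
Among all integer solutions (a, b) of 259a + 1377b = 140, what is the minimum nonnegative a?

596

gcd(1377, 259) = 1.
1 divides 140, so solutions exist.
By Bézout, 259*(319) + 1377*(-60) = 1.
Scale by 140/1 = 140: (a₀, b₀) = (44660, -8400).
General solution: a = 44660 + 1377t, b = -8400 - 259t for integer t.
a ≥ 0: smallest is 44660 mod 1377 = 596 (at t = -32), with b = -112.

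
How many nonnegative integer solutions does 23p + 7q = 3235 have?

gcd(23, 7) = 1  (23 = 3×7 + 2, 7 = 3×2 + 1, 2 = 2×1).
Back-substituting, 23×(-3) + 7×(10) = 1.
Scale by 3235: one solution is (-9705, 32350). Reduce p mod 7: (4, 449).
General: p = 4 + 7t, q = 449 - 23t.
p ≥ 0 ⇒ t ≥ 0; q ≥ 0 ⇒ t ≤ 19. So t ∈ [0, 19]: 20 solutions.

20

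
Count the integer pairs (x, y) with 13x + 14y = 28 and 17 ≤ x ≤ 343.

23

gcd(14, 13):
  14 = 1·13 + 1
  13 = 13·1
so gcd(14, 13) = 1.
Back-substitute for Bézout coefficients:
  1 = 14 - 1·13
  ... = 13·(-1) + 14·(1)
Scale by 28: particular solution (-28, 28); reduce x mod 14: (0, 2).
General solution: x = 0 + 14t, y = 2 - 13t for integer t.
17 ≤ 0 + 14t ≤ 343 gives t ∈ [2, 24], which is 23 values.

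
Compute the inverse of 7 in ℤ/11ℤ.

8

gcd(11, 7) = 1.
By Bézout, 7*(-3) + 11*(2) = 1.
So 7*-3 ≡ 1 (mod 11), and -3 mod 11 = 8.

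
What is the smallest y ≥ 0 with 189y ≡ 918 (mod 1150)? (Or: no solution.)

662

gcd(1150, 189) = 1  (1150 = 6×189 + 16, 189 = 11×16 + 13, 16 = 1×13 + 3, 13 = 4×3 + 1, 3 = 3×1).
1 divides 918, so solutions exist.
Back-substituting, 189×(359) + 1150×(-59) = 1.
So 189×(359) ≡ 1 (mod 1150); multiply by 918: y ≡ 329562 (mod 1150).
Smallest nonnegative: y = 329562 mod 1150 = 662.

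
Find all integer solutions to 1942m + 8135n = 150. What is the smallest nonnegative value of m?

gcd(8135, 1942):
  8135 = 4·1942 + 367
  1942 = 5·367 + 107
  367 = 3·107 + 46
  107 = 2·46 + 15
  46 = 3·15 + 1
  15 = 15·1
so gcd(8135, 1942) = 1.
1 divides 150, so solutions exist.
Back-substitute for Bézout coefficients:
  1 = 46 - 3·15
  ... = 1942·(-532) + 8135·(127)
Scale by 150/1 = 150: (m₀, n₀) = (-79800, 19050).
General solution: m = -79800 + 8135t, n = 19050 - 1942t for integer t.
m ≥ 0: smallest is -79800 mod 8135 = 1550 (at t = 10), with n = -370.

1550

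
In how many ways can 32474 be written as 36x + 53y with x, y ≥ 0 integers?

17

gcd(53, 36):
  53 = 1·36 + 17
  36 = 2·17 + 2
  17 = 8·2 + 1
  2 = 2·1
so gcd(53, 36) = 1.
Back-substitute for Bézout coefficients:
  1 = 17 - 8·2
  ... = 36·(-25) + 53·(17)
Scale by 32474: one solution is (-811850, 552058). Reduce x mod 53: (4, 610).
General: x = 4 + 53t, y = 610 - 36t.
x ≥ 0 ⇒ t ≥ 0; y ≥ 0 ⇒ t ≤ 16. So t ∈ [0, 16]: 17 solutions.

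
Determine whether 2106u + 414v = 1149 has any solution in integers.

gcd(2106, 414) = 18  (2106 = 5×414 + 36, 414 = 11×36 + 18, 36 = 2×18).
18 does not divide 1149 (remainder 15), so no integer solutions.

no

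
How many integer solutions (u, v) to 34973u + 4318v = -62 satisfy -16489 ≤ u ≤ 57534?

gcd(34973, 4318):
  34973 = 8×4318 + 429
  4318 = 10×429 + 28
  429 = 15×28 + 9
  28 = 3×9 + 1
  9 = 9×1
so gcd(34973, 4318) = 1.
Back-substitute for Bézout coefficients:
  1 = 28 - 3×9
  ... = 34973×(-463) + 4318×(3750)
Scale by -62: particular solution (28706, -232500); reduce u mod 4318: (2798, -22662).
General solution: u = 2798 + 4318t, v = -22662 - 34973t for integer t.
-16489 ≤ 2798 + 4318t ≤ 57534 gives t ∈ [-4, 12], which is 17 values.

17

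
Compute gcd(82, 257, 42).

gcd(257, 82):
  257 = 3*82 + 11
  82 = 7*11 + 5
  11 = 2*5 + 1
  5 = 5*1
so gcd(257, 82) = 1.
gcd(1, 42) = 1.

1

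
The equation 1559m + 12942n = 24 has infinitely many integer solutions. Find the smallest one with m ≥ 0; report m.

gcd(12942, 1559) = 1.
1 divides 24, so solutions exist.
By Bézout, 1559·(-1129) + 12942·(136) = 1.
Scale by 24/1 = 24: (m₀, n₀) = (-27096, 3264).
General solution: m = -27096 + 12942t, n = 3264 - 1559t for integer t.
m ≥ 0: smallest is -27096 mod 12942 = 11730 (at t = 3), with n = -1413.

11730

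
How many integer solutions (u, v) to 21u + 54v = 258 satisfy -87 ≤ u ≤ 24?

gcd(54, 21):
  54 = 2*21 + 12
  21 = 1*12 + 9
  12 = 1*9 + 3
  9 = 3*3
so gcd(54, 21) = 3.
Back-substitute for Bézout coefficients:
  3 = 12 - 1*9
  ... = 21*(-5) + 54*(2)
Scale by 86: particular solution (-430, 172); reduce u mod 18: (2, 4).
General solution: u = 2 + 18t, v = 4 - 7t for integer t.
-87 ≤ 2 + 18t ≤ 24 gives t ∈ [-4, 1], which is 6 values.

6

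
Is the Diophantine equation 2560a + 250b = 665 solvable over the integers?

no

gcd(2560, 250) = 10.
10 does not divide 665 (remainder 5), so no integer solutions.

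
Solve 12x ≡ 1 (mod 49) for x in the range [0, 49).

gcd(49, 12):
  49 = 4*12 + 1
  12 = 12*1
so gcd(49, 12) = 1.
Back-substitute for Bézout coefficients:
  1 = 49 - 4*12
  ... = 12*(-4) + 49*(1)
So 12*-4 ≡ 1 (mod 49), and -4 mod 49 = 45.

45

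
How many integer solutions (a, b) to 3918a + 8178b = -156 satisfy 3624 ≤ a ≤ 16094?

9

gcd(8178, 3918) = 6  (8178 = 2×3918 + 342, 3918 = 11×342 + 156, 342 = 2×156 + 30, 156 = 5×30 + 6, 30 = 5×6).
Back-substituting, 3918×(263) + 8178×(-126) = 6.
Scale by -26: particular solution (-6838, 3276); reduce a mod 1363: (1340, -642).
General solution: a = 1340 + 1363t, b = -642 - 653t for integer t.
3624 ≤ 1340 + 1363t ≤ 16094 gives t ∈ [2, 10], which is 9 values.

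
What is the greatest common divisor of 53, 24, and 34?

gcd(53, 24) = 1.
gcd(1, 34) = 1.

1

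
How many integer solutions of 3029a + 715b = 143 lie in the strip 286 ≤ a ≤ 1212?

gcd(3029, 715) = 13  (3029 = 4×715 + 169, 715 = 4×169 + 39, 169 = 4×39 + 13, 39 = 3×13).
Back-substituting, 3029×(17) + 715×(-72) = 13.
Scale by 11: particular solution (187, -792); reduce a mod 55: (22, -93).
General solution: a = 22 + 55t, b = -93 - 233t for integer t.
286 ≤ 22 + 55t ≤ 1212 gives t ∈ [5, 21], which is 17 values.

17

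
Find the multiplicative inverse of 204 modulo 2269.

gcd(2269, 204):
  2269 = 11·204 + 25
  204 = 8·25 + 4
  25 = 6·4 + 1
  4 = 4·1
so gcd(2269, 204) = 1.
Back-substitute for Bézout coefficients:
  1 = 25 - 6·4
  ... = 204·(-545) + 2269·(49)
So 204·-545 ≡ 1 (mod 2269), and -545 mod 2269 = 1724.

1724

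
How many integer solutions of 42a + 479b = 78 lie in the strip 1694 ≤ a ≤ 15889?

gcd(479, 42) = 1  (479 = 11×42 + 17, 42 = 2×17 + 8, 17 = 2×8 + 1, 8 = 8×1).
Back-substituting, 42×(-57) + 479×(5) = 1.
Scale by 78: particular solution (-4446, 390); reduce a mod 479: (344, -30).
General solution: a = 344 + 479t, b = -30 - 42t for integer t.
1694 ≤ 344 + 479t ≤ 15889 gives t ∈ [3, 32], which is 30 values.

30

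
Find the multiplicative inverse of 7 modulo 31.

gcd(31, 7):
  31 = 4×7 + 3
  7 = 2×3 + 1
  3 = 3×1
so gcd(31, 7) = 1.
Back-substitute for Bézout coefficients:
  1 = 7 - 2×3
  ... = 7×(9) + 31×(-2)
So 7×9 ≡ 1 (mod 31), and 9 mod 31 = 9.

9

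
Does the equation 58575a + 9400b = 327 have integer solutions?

gcd(58575, 9400) = 25  (58575 = 6·9400 + 2175, 9400 = 4·2175 + 700, 2175 = 3·700 + 75, 700 = 9·75 + 25, 75 = 3·25).
25 does not divide 327 (remainder 2), so no integer solutions.

no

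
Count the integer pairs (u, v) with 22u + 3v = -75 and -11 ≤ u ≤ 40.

gcd(22, 3):
  22 = 7*3 + 1
  3 = 3*1
so gcd(22, 3) = 1.
Back-substitute for Bézout coefficients:
  1 = 22 - 7*3
  ... = 22*(1) + 3*(-7)
Scale by -75: particular solution (-75, 525); reduce u mod 3: (0, -25).
General solution: u = 0 + 3t, v = -25 - 22t for integer t.
-11 ≤ 0 + 3t ≤ 40 gives t ∈ [-3, 13], which is 17 values.

17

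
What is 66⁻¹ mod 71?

gcd(71, 66) = 1.
By Bézout, 66·(14) + 71·(-13) = 1.
So 66·14 ≡ 1 (mod 71), and 14 mod 71 = 14.

14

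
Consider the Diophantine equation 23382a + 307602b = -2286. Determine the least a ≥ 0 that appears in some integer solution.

gcd(307602, 23382):
  307602 = 13×23382 + 3636
  23382 = 6×3636 + 1566
  3636 = 2×1566 + 504
  1566 = 3×504 + 54
  504 = 9×54 + 18
  54 = 3×18
so gcd(307602, 23382) = 18.
18 divides -2286, so solutions exist.
Back-substitute for Bézout coefficients:
  18 = 504 - 9×54
  ... = 23382×(-5499) + 307602×(418)
Scale by -2286/18 = -127: (a₀, b₀) = (698373, -53086).
General solution: a = 698373 + 17089t, b = -53086 - 1299t for integer t.
a ≥ 0: smallest is 698373 mod 17089 = 14813 (at t = -40), with b = -1126.

14813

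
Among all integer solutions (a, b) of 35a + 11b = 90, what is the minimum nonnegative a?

1

gcd(35, 11):
  35 = 3×11 + 2
  11 = 5×2 + 1
  2 = 2×1
so gcd(35, 11) = 1.
1 divides 90, so solutions exist.
Back-substitute for Bézout coefficients:
  1 = 11 - 5×2
  ... = 35×(-5) + 11×(16)
Scale by 90/1 = 90: (a₀, b₀) = (-450, 1440).
General solution: a = -450 + 11t, b = 1440 - 35t for integer t.
a ≥ 0: smallest is -450 mod 11 = 1 (at t = 41), with b = 5.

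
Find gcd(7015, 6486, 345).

gcd(7015, 6486) = 23  (7015 = 1*6486 + 529, 6486 = 12*529 + 138, 529 = 3*138 + 115, 138 = 1*115 + 23, 115 = 5*23).
gcd(23, 345) = 23.

23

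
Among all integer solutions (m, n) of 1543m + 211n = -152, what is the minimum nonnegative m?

100

gcd(1543, 211) = 1.
1 divides -152, so solutions exist.
By Bézout, 1543·(16) + 211·(-117) = 1.
Scale by -152/1 = -152: (m₀, n₀) = (-2432, 17784).
General solution: m = -2432 + 211t, n = 17784 - 1543t for integer t.
m ≥ 0: smallest is -2432 mod 211 = 100 (at t = 12), with n = -732.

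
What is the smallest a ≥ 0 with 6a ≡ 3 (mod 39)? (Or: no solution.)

7

gcd(39, 6) = 3  (39 = 6·6 + 3, 6 = 2·3).
3 divides 3, so solutions exist.
Back-substituting, 6·(-6) + 39·(1) = 3.
So 6·(-6) ≡ 3 (mod 39); multiply by 1: a ≡ -6 (mod 13).
Smallest nonnegative: a = -6 mod 13 = 7.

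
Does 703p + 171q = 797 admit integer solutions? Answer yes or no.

no

gcd(703, 171):
  703 = 4*171 + 19
  171 = 9*19
so gcd(703, 171) = 19.
19 does not divide 797 (remainder 18), so no integer solutions.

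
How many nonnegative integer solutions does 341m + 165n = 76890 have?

16

gcd(341, 165) = 11.
By Bézout, 341·(1) + 165·(-2) = 11.
One solution: (0, 466).
General: m = 0 + 15t, n = 466 - 31t.
m ≥ 0 ⇒ t ≥ 0; n ≥ 0 ⇒ t ≤ 15. So t ∈ [0, 15]: 16 solutions.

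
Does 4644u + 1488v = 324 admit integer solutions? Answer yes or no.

gcd(4644, 1488) = 12  (4644 = 3*1488 + 180, 1488 = 8*180 + 48, 180 = 3*48 + 36, 48 = 1*36 + 12, 36 = 3*12).
12 divides 324, so integer solutions exist.

yes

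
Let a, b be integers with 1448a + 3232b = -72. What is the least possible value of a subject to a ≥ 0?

87

gcd(3232, 1448) = 8.
8 divides -72, so solutions exist.
By Bézout, 1448*(125) + 3232*(-56) = 8.
Scale by -72/8 = -9: (a₀, b₀) = (-1125, 504).
General solution: a = -1125 + 404t, b = 504 - 181t for integer t.
a ≥ 0: smallest is -1125 mod 404 = 87 (at t = 3), with b = -39.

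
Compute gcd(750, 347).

1

gcd(750, 347):
  750 = 2*347 + 56
  347 = 6*56 + 11
  56 = 5*11 + 1
  11 = 11*1
so gcd(750, 347) = 1.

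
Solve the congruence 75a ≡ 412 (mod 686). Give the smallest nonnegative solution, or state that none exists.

gcd(686, 75) = 1.
1 divides 412, so solutions exist.
By Bézout, 75*(311) + 686*(-34) = 1.
So 75*(311) ≡ 1 (mod 686); multiply by 412: a ≡ 128132 (mod 686).
Smallest nonnegative: a = 128132 mod 686 = 536.

536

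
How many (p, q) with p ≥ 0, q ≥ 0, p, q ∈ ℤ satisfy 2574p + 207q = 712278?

12

gcd(2574, 207):
  2574 = 12·207 + 90
  207 = 2·90 + 27
  90 = 3·27 + 9
  27 = 3·9
so gcd(2574, 207) = 9.
Back-substitute for Bézout coefficients:
  9 = 90 - 3·27
  ... = 2574·(7) + 207·(-87)
Scale by 79142: one solution is (553994, -6885354). Reduce p mod 23: (16, 3242).
General: p = 16 + 23t, q = 3242 - 286t.
p ≥ 0 ⇒ t ≥ 0; q ≥ 0 ⇒ t ≤ 11. So t ∈ [0, 11]: 12 solutions.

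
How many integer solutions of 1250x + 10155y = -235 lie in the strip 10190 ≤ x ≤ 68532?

gcd(10155, 1250):
  10155 = 8*1250 + 155
  1250 = 8*155 + 10
  155 = 15*10 + 5
  10 = 2*5
so gcd(10155, 1250) = 5.
Back-substitute for Bézout coefficients:
  5 = 155 - 15*10
  ... = 1250*(-983) + 10155*(121)
Scale by -47: particular solution (46201, -5687); reduce x mod 2031: (1519, -187).
General solution: x = 1519 + 2031t, y = -187 - 250t for integer t.
10190 ≤ 1519 + 2031t ≤ 68532 gives t ∈ [5, 32], which is 28 values.

28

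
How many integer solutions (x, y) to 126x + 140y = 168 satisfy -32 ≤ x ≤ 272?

31

gcd(140, 126):
  140 = 1×126 + 14
  126 = 9×14
so gcd(140, 126) = 14.
Back-substitute for Bézout coefficients:
  14 = 140 - 1×126
  ... = 126×(-1) + 140×(1)
Scale by 12: particular solution (-12, 12); reduce x mod 10: (8, -6).
General solution: x = 8 + 10t, y = -6 - 9t for integer t.
-32 ≤ 8 + 10t ≤ 272 gives t ∈ [-4, 26], which is 31 values.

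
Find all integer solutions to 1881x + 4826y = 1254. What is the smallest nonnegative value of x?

gcd(4826, 1881) = 19.
19 divides 1254, so solutions exist.
By Bézout, 1881·(-59) + 4826·(23) = 19.
Scale by 1254/19 = 66: (x₀, y₀) = (-3894, 1518).
General solution: x = -3894 + 254t, y = 1518 - 99t for integer t.
x ≥ 0: smallest is -3894 mod 254 = 170 (at t = 16), with y = -66.

170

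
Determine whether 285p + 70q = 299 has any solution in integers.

gcd(285, 70) = 5  (285 = 4·70 + 5, 70 = 14·5).
5 does not divide 299 (remainder 4), so no integer solutions.

no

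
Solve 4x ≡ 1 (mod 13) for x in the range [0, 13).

gcd(13, 4) = 1.
By Bézout, 4·(-3) + 13·(1) = 1.
So 4·-3 ≡ 1 (mod 13), and -3 mod 13 = 10.

10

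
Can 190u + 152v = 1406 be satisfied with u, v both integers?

yes

gcd(190, 152) = 38.
38 divides 1406, so integer solutions exist.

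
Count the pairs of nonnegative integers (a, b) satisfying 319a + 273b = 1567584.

gcd(319, 273) = 1.
By Bézout, 319*(-89) + 273*(104) = 1.
One solution: (36, 5700).
General: a = 36 + 273t, b = 5700 - 319t.
a ≥ 0 ⇒ t ≥ 0; b ≥ 0 ⇒ t ≤ 17. So t ∈ [0, 17]: 18 solutions.

18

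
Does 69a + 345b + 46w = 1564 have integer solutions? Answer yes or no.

yes

gcd(345, 69) = 69  (345 = 5×69).
gcd(69, 46) = 23.
23 divides 1564, so integer solutions exist.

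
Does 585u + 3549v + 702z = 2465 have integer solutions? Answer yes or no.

no

gcd(3549, 585) = 39  (3549 = 6×585 + 39, 585 = 15×39).
gcd(39, 702) = 39.
39 does not divide 2465 (remainder 8), so no integer solutions.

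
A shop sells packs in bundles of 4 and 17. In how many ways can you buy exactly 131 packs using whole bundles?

2

Need nonnegative integers with 4j + 17k = 131.
gcd(4, 17) = 1, and 4·(-4) + 17·(1) = 1.
So (j₀, k₀) = (-524, 131); general j = -524 + 17t, k = 131 - 4t.
j ≥ 0 ⇒ t ≥ 31; k ≥ 0 ⇒ t ≤ 32. That's 2 values of t.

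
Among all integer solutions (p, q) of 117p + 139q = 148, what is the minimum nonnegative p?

107

gcd(139, 117):
  139 = 1×117 + 22
  117 = 5×22 + 7
  22 = 3×7 + 1
  7 = 7×1
so gcd(139, 117) = 1.
1 divides 148, so solutions exist.
Back-substitute for Bézout coefficients:
  1 = 22 - 3×7
  ... = 117×(-19) + 139×(16)
Scale by 148/1 = 148: (p₀, q₀) = (-2812, 2368).
General solution: p = -2812 + 139t, q = 2368 - 117t for integer t.
p ≥ 0: smallest is -2812 mod 139 = 107 (at t = 21), with q = -89.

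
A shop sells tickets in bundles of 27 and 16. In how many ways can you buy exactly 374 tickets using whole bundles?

Need nonnegative integers with 27j + 16k = 374.
gcd(27, 16) = 1, and 27·(3) + 16·(-5) = 1.
So (j₀, k₀) = (1122, -1870); general j = 1122 + 16t, k = -1870 - 27t.
j ≥ 0 ⇒ t ≥ -70; k ≥ 0 ⇒ t ≤ -70. That's 1 value of t.

1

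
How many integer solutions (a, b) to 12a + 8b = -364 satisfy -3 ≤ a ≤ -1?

gcd(12, 8) = 4.
By Bézout, 12*(1) + 8*(-1) = 4.
Particular solution: (1, -47).
General solution: a = 1 + 2t, b = -47 - 3t for integer t.
-3 ≤ 1 + 2t ≤ -1 gives t ∈ [-2, -1], which is 2 values.

2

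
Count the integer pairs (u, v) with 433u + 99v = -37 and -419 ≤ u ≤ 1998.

25

gcd(433, 99) = 1.
By Bézout, 433·(-8) + 99·(35) = 1.
Particular solution: (98, -429).
General solution: u = 98 + 99t, v = -429 - 433t for integer t.
-419 ≤ 98 + 99t ≤ 1998 gives t ∈ [-5, 19], which is 25 values.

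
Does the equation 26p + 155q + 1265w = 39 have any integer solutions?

gcd(155, 26):
  155 = 5·26 + 25
  26 = 1·25 + 1
  25 = 25·1
so gcd(155, 26) = 1.
gcd(1, 1265) = 1.
1 divides 39, so integer solutions exist.

yes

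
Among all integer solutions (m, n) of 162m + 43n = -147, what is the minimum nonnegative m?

gcd(162, 43) = 1.
1 divides -147, so solutions exist.
By Bézout, 162*(-13) + 43*(49) = 1.
Scale by -147/1 = -147: (m₀, n₀) = (1911, -7203).
General solution: m = 1911 + 43t, n = -7203 - 162t for integer t.
m ≥ 0: smallest is 1911 mod 43 = 19 (at t = -44), with n = -75.

19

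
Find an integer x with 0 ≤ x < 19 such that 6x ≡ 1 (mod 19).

gcd(19, 6):
  19 = 3×6 + 1
  6 = 6×1
so gcd(19, 6) = 1.
Back-substitute for Bézout coefficients:
  1 = 19 - 3×6
  ... = 6×(-3) + 19×(1)
So 6×-3 ≡ 1 (mod 19), and -3 mod 19 = 16.

16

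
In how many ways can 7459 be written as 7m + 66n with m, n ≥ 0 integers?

16

gcd(66, 7) = 1.
By Bézout, 7×(19) + 66×(-2) = 1.
One solution: (19, 111).
General: m = 19 + 66t, n = 111 - 7t.
m ≥ 0 ⇒ t ≥ 0; n ≥ 0 ⇒ t ≤ 15. So t ∈ [0, 15]: 16 solutions.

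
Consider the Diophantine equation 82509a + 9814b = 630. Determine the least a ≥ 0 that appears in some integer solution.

gcd(82509, 9814) = 7  (82509 = 8*9814 + 3997, 9814 = 2*3997 + 1820, 3997 = 2*1820 + 357, 1820 = 5*357 + 35, 357 = 10*35 + 7, 35 = 5*7).
7 divides 630, so solutions exist.
Back-substituting, 82509*(275) + 9814*(-2312) = 7.
Scale by 630/7 = 90: (a₀, b₀) = (24750, -208080).
General solution: a = 24750 + 1402t, b = -208080 - 11787t for integer t.
a ≥ 0: smallest is 24750 mod 1402 = 916 (at t = -17), with b = -7701.

916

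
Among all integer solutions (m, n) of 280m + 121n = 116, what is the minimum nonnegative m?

gcd(280, 121):
  280 = 2×121 + 38
  121 = 3×38 + 7
  38 = 5×7 + 3
  7 = 2×3 + 1
  3 = 3×1
so gcd(280, 121) = 1.
1 divides 116, so solutions exist.
Back-substitute for Bézout coefficients:
  1 = 7 - 2×3
  ... = 280×(-35) + 121×(81)
Scale by 116/1 = 116: (m₀, n₀) = (-4060, 9396).
General solution: m = -4060 + 121t, n = 9396 - 280t for integer t.
m ≥ 0: smallest is -4060 mod 121 = 54 (at t = 34), with n = -124.

54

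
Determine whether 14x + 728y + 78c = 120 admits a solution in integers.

yes

gcd(728, 14) = 14  (728 = 52×14).
gcd(14, 78) = 2.
2 divides 120, so integer solutions exist.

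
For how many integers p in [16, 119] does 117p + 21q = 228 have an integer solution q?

15

gcd(117, 21) = 3  (117 = 5·21 + 12, 21 = 1·12 + 9, 12 = 1·9 + 3, 9 = 3·3).
Back-substituting, 117·(2) + 21·(-11) = 3.
Scale by 76: particular solution (152, -836); reduce p mod 7: (5, -17).
General solution: p = 5 + 7t, q = -17 - 39t for integer t.
16 ≤ 5 + 7t ≤ 119 gives t ∈ [2, 16], which is 15 values.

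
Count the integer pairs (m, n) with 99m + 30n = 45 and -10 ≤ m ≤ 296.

gcd(99, 30) = 3  (99 = 3·30 + 9, 30 = 3·9 + 3, 9 = 3·3).
Back-substituting, 99·(-3) + 30·(10) = 3.
Scale by 15: particular solution (-45, 150); reduce m mod 10: (5, -15).
General solution: m = 5 + 10t, n = -15 - 33t for integer t.
-10 ≤ 5 + 10t ≤ 296 gives t ∈ [-1, 29], which is 31 values.

31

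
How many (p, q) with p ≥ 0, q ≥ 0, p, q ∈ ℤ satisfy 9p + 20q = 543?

gcd(20, 9):
  20 = 2*9 + 2
  9 = 4*2 + 1
  2 = 2*1
so gcd(20, 9) = 1.
Back-substitute for Bézout coefficients:
  1 = 9 - 4*2
  ... = 9*(9) + 20*(-4)
Scale by 543: one solution is (4887, -2172). Reduce p mod 20: (7, 24).
General: p = 7 + 20t, q = 24 - 9t.
p ≥ 0 ⇒ t ≥ 0; q ≥ 0 ⇒ t ≤ 2. So t ∈ [0, 2]: 3 solutions.

3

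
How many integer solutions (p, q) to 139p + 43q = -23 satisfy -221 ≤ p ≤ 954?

28

gcd(139, 43) = 1  (139 = 3×43 + 10, 43 = 4×10 + 3, 10 = 3×3 + 1, 3 = 3×1).
Back-substituting, 139×(13) + 43×(-42) = 1.
Scale by -23: particular solution (-299, 966); reduce p mod 43: (2, -7).
General solution: p = 2 + 43t, q = -7 - 139t for integer t.
-221 ≤ 2 + 43t ≤ 954 gives t ∈ [-5, 22], which is 28 values.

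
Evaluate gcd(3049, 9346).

1

gcd(9346, 3049):
  9346 = 3*3049 + 199
  3049 = 15*199 + 64
  199 = 3*64 + 7
  64 = 9*7 + 1
  7 = 7*1
so gcd(9346, 3049) = 1.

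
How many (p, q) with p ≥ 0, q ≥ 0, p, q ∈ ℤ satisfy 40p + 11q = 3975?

gcd(40, 11):
  40 = 3×11 + 7
  11 = 1×7 + 4
  7 = 1×4 + 3
  4 = 1×3 + 1
  3 = 3×1
so gcd(40, 11) = 1.
Back-substitute for Bézout coefficients:
  1 = 4 - 1×3
  ... = 40×(-3) + 11×(11)
Scale by 3975: one solution is (-11925, 43725). Reduce p mod 11: (10, 325).
General: p = 10 + 11t, q = 325 - 40t.
p ≥ 0 ⇒ t ≥ 0; q ≥ 0 ⇒ t ≤ 8. So t ∈ [0, 8]: 9 solutions.

9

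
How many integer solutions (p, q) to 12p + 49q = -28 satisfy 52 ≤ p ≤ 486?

9

gcd(49, 12) = 1  (49 = 4·12 + 1, 12 = 12·1).
Back-substituting, 12·(-4) + 49·(1) = 1.
Scale by -28: particular solution (112, -28); reduce p mod 49: (14, -4).
General solution: p = 14 + 49t, q = -4 - 12t for integer t.
52 ≤ 14 + 49t ≤ 486 gives t ∈ [1, 9], which is 9 values.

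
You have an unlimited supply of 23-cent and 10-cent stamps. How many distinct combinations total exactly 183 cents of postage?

Need nonnegative integers with 23j + 10k = 183.
gcd(23, 10) = 1, and 23·(-3) + 10·(7) = 1.
So (j₀, k₀) = (-549, 1281); general j = -549 + 10t, k = 1281 - 23t.
j ≥ 0 ⇒ t ≥ 55; k ≥ 0 ⇒ t ≤ 55. That's 1 value of t.

1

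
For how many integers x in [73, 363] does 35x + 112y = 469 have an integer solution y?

gcd(112, 35):
  112 = 3×35 + 7
  35 = 5×7
so gcd(112, 35) = 7.
Back-substitute for Bézout coefficients:
  7 = 112 - 3×35
  ... = 35×(-3) + 112×(1)
Scale by 67: particular solution (-201, 67); reduce x mod 16: (7, 2).
General solution: x = 7 + 16t, y = 2 - 5t for integer t.
73 ≤ 7 + 16t ≤ 363 gives t ∈ [5, 22], which is 18 values.

18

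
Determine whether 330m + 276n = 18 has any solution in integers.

gcd(330, 276) = 6.
6 divides 18, so integer solutions exist.

yes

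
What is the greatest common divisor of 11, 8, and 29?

gcd(11, 8) = 1.
gcd(1, 29) = 1.

1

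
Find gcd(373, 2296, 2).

gcd(2296, 373):
  2296 = 6×373 + 58
  373 = 6×58 + 25
  58 = 2×25 + 8
  25 = 3×8 + 1
  8 = 8×1
so gcd(2296, 373) = 1.
gcd(1, 2) = 1.

1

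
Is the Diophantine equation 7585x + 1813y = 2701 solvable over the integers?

gcd(7585, 1813) = 37  (7585 = 4*1813 + 333, 1813 = 5*333 + 148, 333 = 2*148 + 37, 148 = 4*37).
37 divides 2701, so integer solutions exist.

yes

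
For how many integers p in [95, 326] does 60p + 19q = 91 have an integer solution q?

gcd(60, 19):
  60 = 3*19 + 3
  19 = 6*3 + 1
  3 = 3*1
so gcd(60, 19) = 1.
Back-substitute for Bézout coefficients:
  1 = 19 - 6*3
  ... = 60*(-6) + 19*(19)
Scale by 91: particular solution (-546, 1729); reduce p mod 19: (5, -11).
General solution: p = 5 + 19t, q = -11 - 60t for integer t.
95 ≤ 5 + 19t ≤ 326 gives t ∈ [5, 16], which is 12 values.

12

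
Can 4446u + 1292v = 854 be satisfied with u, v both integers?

no

gcd(4446, 1292):
  4446 = 3×1292 + 570
  1292 = 2×570 + 152
  570 = 3×152 + 114
  152 = 1×114 + 38
  114 = 3×38
so gcd(4446, 1292) = 38.
38 does not divide 854 (remainder 18), so no integer solutions.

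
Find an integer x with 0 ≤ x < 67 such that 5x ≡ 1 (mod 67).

gcd(67, 5) = 1  (67 = 13*5 + 2, 5 = 2*2 + 1, 2 = 2*1).
Back-substituting, 5*(27) + 67*(-2) = 1.
So 5*27 ≡ 1 (mod 67), and 27 mod 67 = 27.

27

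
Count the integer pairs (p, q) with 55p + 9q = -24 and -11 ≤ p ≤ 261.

30

gcd(55, 9) = 1  (55 = 6×9 + 1, 9 = 9×1).
Back-substituting, 55×(1) + 9×(-6) = 1.
Scale by -24: particular solution (-24, 144); reduce p mod 9: (3, -21).
General solution: p = 3 + 9t, q = -21 - 55t for integer t.
-11 ≤ 3 + 9t ≤ 261 gives t ∈ [-1, 28], which is 30 values.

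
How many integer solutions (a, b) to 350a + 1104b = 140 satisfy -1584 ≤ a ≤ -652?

gcd(1104, 350):
  1104 = 3×350 + 54
  350 = 6×54 + 26
  54 = 2×26 + 2
  26 = 13×2
so gcd(1104, 350) = 2.
Back-substitute for Bézout coefficients:
  2 = 54 - 2×26
  ... = 350×(-41) + 1104×(13)
Scale by 70: particular solution (-2870, 910); reduce a mod 552: (442, -140).
General solution: a = 442 + 552t, b = -140 - 175t for integer t.
-1584 ≤ 442 + 552t ≤ -652 gives t ∈ [-3, -2], which is 2 values.

2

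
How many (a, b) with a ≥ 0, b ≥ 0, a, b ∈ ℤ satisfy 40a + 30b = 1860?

gcd(40, 30) = 10.
By Bézout, 40×(1) + 30×(-1) = 10.
One solution: (0, 62).
General: a = 0 + 3t, b = 62 - 4t.
a ≥ 0 ⇒ t ≥ 0; b ≥ 0 ⇒ t ≤ 15. So t ∈ [0, 15]: 16 solutions.

16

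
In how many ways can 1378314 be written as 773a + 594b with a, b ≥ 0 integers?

3

gcd(773, 594) = 1.
By Bézout, 773×(-73) + 594×(95) = 1.
One solution: (144, 2133).
General: a = 144 + 594t, b = 2133 - 773t.
a ≥ 0 ⇒ t ≥ 0; b ≥ 0 ⇒ t ≤ 2. So t ∈ [0, 2]: 3 solutions.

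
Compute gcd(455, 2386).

1

gcd(2386, 455):
  2386 = 5·455 + 111
  455 = 4·111 + 11
  111 = 10·11 + 1
  11 = 11·1
so gcd(2386, 455) = 1.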